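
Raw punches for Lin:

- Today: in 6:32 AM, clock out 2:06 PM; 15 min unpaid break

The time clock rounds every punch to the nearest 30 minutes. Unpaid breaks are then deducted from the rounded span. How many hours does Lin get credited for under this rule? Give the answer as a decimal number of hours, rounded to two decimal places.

7.25 hours

Today: in 6:32 AM→6:30 AM, out 2:06 PM→2:00 PM; 7 h 30 min − 15 min = 7 h 15 min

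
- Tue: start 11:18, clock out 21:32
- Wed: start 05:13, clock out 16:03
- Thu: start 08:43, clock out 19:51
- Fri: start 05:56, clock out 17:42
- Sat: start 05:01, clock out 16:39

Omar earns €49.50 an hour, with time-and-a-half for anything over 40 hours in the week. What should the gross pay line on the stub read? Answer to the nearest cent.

€3138.30

Tue: 11:18–21:32 = 10 h 14 min
Wed: 05:13–16:03 = 10 h 50 min
Thu: 08:43–19:51 = 11 h 8 min
Fri: 05:56–17:42 = 11 h 46 min
Sat: 05:01–16:39 = 11 h 38 min
Total worked: 55 h 36 min = 3336 min.
Regular 40 h 0 min = 2400 min at €49.50/h; overtime 15 h 36 min = 936 min at €74.25/h.
Pay = (2400 × €49.50 + 936 × €74.25) ÷ 60 = €3138.30.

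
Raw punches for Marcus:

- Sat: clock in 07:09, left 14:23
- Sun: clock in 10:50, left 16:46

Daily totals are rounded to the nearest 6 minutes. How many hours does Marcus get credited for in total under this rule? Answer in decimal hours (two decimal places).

13.10 hours

Sat: 07:09–14:23 = 7 h 14 min → rounds to 7 h 12 min
Sun: 10:50–16:46 = 5 h 56 min → rounds to 5 h 54 min
Total credited: 13 h 6 min.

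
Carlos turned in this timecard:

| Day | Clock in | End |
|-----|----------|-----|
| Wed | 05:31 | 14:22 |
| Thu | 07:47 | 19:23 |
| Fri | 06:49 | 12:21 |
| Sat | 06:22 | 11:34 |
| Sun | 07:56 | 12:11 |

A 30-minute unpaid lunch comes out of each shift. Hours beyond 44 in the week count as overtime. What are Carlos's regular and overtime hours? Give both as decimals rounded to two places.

Regular 32.93 hours, overtime 0.00 hours

Wed: 05:31–14:22 = 8 h 51 min; less 30 min break → 8 h 21 min
Thu: 07:47–19:23 = 11 h 36 min; less 30 min break → 11 h 6 min
Fri: 06:49–12:21 = 5 h 32 min; less 30 min break → 5 h 2 min
Sat: 06:22–11:34 = 5 h 12 min; less 30 min break → 4 h 42 min
Sun: 07:56–12:11 = 4 h 15 min; less 30 min break → 3 h 45 min
Total worked: 32 h 56 min = 32.93 h.
Threshold 44 h → overtime 0 h 0 min, regular 32 h 56 min.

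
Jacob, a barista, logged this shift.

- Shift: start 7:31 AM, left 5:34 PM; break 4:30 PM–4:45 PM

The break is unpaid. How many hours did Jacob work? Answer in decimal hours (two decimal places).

Shift: 7:31 AM–5:34 PM = 10 h 3 min; less 15 min break → 9 h 48 min

9.80 hours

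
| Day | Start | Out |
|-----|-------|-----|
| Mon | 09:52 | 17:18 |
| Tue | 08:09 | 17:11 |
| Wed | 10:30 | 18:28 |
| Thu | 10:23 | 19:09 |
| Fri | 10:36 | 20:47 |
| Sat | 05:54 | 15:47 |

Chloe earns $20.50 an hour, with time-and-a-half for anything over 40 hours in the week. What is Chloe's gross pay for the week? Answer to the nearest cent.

$1227.95

Mon: 09:52–17:18 = 7 h 26 min
Tue: 08:09–17:11 = 9 h 2 min
Wed: 10:30–18:28 = 7 h 58 min
Thu: 10:23–19:09 = 8 h 46 min
Fri: 10:36–20:47 = 10 h 11 min
Sat: 05:54–15:47 = 9 h 53 min
Total worked: 53 h 16 min = 3196 min.
Regular 40 h 0 min = 2400 min at $20.50/h; overtime 13 h 16 min = 796 min at $30.75/h.
Pay = (2400 × $20.50 + 796 × $30.75) ÷ 60 = $1227.95.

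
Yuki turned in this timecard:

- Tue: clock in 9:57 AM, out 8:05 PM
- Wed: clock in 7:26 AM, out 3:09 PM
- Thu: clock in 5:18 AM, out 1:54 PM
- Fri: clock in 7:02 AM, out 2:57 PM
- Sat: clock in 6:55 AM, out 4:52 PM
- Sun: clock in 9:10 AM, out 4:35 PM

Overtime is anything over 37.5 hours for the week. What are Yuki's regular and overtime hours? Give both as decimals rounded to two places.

Regular 37.50 hours, overtime 14.23 hours

Tue: 9:57 AM–8:05 PM = 10 h 8 min
Wed: 7:26 AM–3:09 PM = 7 h 43 min
Thu: 5:18 AM–1:54 PM = 8 h 36 min
Fri: 7:02 AM–2:57 PM = 7 h 55 min
Sat: 6:55 AM–4:52 PM = 9 h 57 min
Sun: 9:10 AM–4:35 PM = 7 h 25 min
Total worked: 51 h 44 min = 51.73 h.
Threshold 37.5 h → overtime 14 h 14 min, regular 37 h 30 min.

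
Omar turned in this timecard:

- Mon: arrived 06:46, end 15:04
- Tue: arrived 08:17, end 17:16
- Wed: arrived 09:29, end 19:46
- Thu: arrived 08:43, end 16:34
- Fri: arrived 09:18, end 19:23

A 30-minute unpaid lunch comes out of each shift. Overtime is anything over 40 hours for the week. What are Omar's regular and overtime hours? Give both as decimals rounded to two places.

Regular 40.00 hours, overtime 3.00 hours

Mon: 06:46–15:04 = 8 h 18 min; less 30 min break → 7 h 48 min
Tue: 08:17–17:16 = 8 h 59 min; less 30 min break → 8 h 29 min
Wed: 09:29–19:46 = 10 h 17 min; less 30 min break → 9 h 47 min
Thu: 08:43–16:34 = 7 h 51 min; less 30 min break → 7 h 21 min
Fri: 09:18–19:23 = 10 h 5 min; less 30 min break → 9 h 35 min
Total worked: 43 h 0 min = 43.00 h.
Threshold 40 h → overtime 3 h 0 min, regular 40 h 0 min.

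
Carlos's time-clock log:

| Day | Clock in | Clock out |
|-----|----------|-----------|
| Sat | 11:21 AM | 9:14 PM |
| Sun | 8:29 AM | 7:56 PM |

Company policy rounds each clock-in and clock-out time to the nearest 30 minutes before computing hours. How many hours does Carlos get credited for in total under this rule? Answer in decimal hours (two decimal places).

21.00 hours

Sat: in 11:21 AM→11:30 AM, out 9:14 PM→9:00 PM; 9 h 30 min
Sun: in 8:29 AM→8:30 AM, out 7:56 PM→8:00 PM; 11 h 30 min
Total credited: 21 h 0 min.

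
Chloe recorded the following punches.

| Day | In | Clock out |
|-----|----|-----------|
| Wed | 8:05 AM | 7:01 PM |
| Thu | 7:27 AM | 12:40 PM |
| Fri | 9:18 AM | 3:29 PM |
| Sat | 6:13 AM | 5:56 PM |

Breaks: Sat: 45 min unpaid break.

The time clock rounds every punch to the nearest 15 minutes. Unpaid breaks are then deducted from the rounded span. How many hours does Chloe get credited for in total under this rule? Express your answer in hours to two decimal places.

Wed: in 8:05 AM→8:00 AM, out 7:01 PM→7:00 PM; 11 h 0 min
Thu: in 7:27 AM→7:30 AM, out 12:40 PM→12:45 PM; 5 h 15 min
Fri: in 9:18 AM→9:15 AM, out 3:29 PM→3:30 PM; 6 h 15 min
Sat: in 6:13 AM→6:15 AM, out 5:56 PM→6:00 PM; 11 h 45 min − 45 min = 11 h 0 min
Total credited: 33 h 30 min.

33.50 hours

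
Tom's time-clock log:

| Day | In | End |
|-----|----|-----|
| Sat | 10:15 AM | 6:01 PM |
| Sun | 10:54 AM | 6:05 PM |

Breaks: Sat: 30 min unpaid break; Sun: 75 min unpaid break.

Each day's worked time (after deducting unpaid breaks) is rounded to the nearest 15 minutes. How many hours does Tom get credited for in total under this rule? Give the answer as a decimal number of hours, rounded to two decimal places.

Sat: 10:15 AM–6:01 PM = 7 h 46 min − 30 min = 7 h 16 min → rounds to 7 h 15 min
Sun: 10:54 AM–6:05 PM = 7 h 11 min − 75 min = 5 h 56 min → rounds to 6 h 0 min
Total credited: 13 h 15 min.

13.25 hours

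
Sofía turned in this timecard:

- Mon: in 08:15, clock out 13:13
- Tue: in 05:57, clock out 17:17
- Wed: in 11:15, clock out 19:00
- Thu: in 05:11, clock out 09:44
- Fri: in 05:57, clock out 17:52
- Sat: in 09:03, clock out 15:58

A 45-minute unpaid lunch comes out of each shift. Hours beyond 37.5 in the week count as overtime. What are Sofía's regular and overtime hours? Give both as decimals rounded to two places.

Mon: 08:15–13:13 = 4 h 58 min; less 45 min break → 4 h 13 min
Tue: 05:57–17:17 = 11 h 20 min; less 45 min break → 10 h 35 min
Wed: 11:15–19:00 = 7 h 45 min; less 45 min break → 7 h 0 min
Thu: 05:11–09:44 = 4 h 33 min; less 45 min break → 3 h 48 min
Fri: 05:57–17:52 = 11 h 55 min; less 45 min break → 11 h 10 min
Sat: 09:03–15:58 = 6 h 55 min; less 45 min break → 6 h 10 min
Total worked: 42 h 56 min = 42.93 h.
Threshold 37.5 h → overtime 5 h 26 min, regular 37 h 30 min.

Regular 37.50 hours, overtime 5.43 hours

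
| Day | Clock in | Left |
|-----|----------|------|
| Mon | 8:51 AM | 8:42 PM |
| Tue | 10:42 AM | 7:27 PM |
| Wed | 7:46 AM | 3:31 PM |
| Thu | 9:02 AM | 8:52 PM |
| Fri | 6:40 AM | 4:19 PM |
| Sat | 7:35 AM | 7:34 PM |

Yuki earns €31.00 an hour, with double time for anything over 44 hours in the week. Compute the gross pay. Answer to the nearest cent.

Mon: 8:51 AM–8:42 PM = 11 h 51 min
Tue: 10:42 AM–7:27 PM = 8 h 45 min
Wed: 7:46 AM–3:31 PM = 7 h 45 min
Thu: 9:02 AM–8:52 PM = 11 h 50 min
Fri: 6:40 AM–4:19 PM = 9 h 39 min
Sat: 7:35 AM–7:34 PM = 11 h 59 min
Total worked: 61 h 49 min = 3709 min.
Regular 44 h 0 min = 2640 min at €31.00/h; overtime 17 h 49 min = 1069 min at €62.00/h.
Pay = (2640 × €31.00 + 1069 × €62.00) ÷ 60 = €2468.63.

€2468.63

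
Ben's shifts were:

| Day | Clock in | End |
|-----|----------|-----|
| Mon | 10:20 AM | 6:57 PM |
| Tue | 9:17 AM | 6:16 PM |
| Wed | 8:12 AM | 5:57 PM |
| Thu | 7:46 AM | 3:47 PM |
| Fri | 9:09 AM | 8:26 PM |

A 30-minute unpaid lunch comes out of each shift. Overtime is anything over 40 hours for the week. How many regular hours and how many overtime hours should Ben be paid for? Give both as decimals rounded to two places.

Regular 40.00 hours, overtime 4.15 hours

Mon: 10:20 AM–6:57 PM = 8 h 37 min; less 30 min break → 8 h 7 min
Tue: 9:17 AM–6:16 PM = 8 h 59 min; less 30 min break → 8 h 29 min
Wed: 8:12 AM–5:57 PM = 9 h 45 min; less 30 min break → 9 h 15 min
Thu: 7:46 AM–3:47 PM = 8 h 1 min; less 30 min break → 7 h 31 min
Fri: 9:09 AM–8:26 PM = 11 h 17 min; less 30 min break → 10 h 47 min
Total worked: 44 h 9 min = 44.15 h.
Threshold 40 h → overtime 4 h 9 min, regular 40 h 0 min.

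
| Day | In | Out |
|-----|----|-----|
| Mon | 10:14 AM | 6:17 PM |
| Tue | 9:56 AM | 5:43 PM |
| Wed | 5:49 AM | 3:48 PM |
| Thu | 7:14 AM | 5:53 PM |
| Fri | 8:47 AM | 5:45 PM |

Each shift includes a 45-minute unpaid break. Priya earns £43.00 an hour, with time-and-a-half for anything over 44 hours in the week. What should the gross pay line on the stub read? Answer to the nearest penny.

£1792.38

Mon: 10:14 AM–6:17 PM = 8 h 3 min; less 45 min break → 7 h 18 min
Tue: 9:56 AM–5:43 PM = 7 h 47 min; less 45 min break → 7 h 2 min
Wed: 5:49 AM–3:48 PM = 9 h 59 min; less 45 min break → 9 h 14 min
Thu: 7:14 AM–5:53 PM = 10 h 39 min; less 45 min break → 9 h 54 min
Fri: 8:47 AM–5:45 PM = 8 h 58 min; less 45 min break → 8 h 13 min
Total worked: 41 h 41 min = 2501 min.
Regular 41 h 41 min = 2501 min at £43.00/h; overtime 0 h 0 min = 0 min at £64.50/h.
Pay = (2501 × £43.00 + 0 × £64.50) ÷ 60 = £1792.38.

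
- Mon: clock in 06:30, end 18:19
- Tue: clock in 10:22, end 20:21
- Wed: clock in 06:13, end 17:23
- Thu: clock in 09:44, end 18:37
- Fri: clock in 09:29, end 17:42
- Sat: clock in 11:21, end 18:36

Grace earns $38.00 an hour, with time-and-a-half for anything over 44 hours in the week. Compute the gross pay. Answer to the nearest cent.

Mon: 06:30–18:19 = 11 h 49 min
Tue: 10:22–20:21 = 9 h 59 min
Wed: 06:13–17:23 = 11 h 10 min
Thu: 09:44–18:37 = 8 h 53 min
Fri: 09:29–17:42 = 8 h 13 min
Sat: 11:21–18:36 = 7 h 15 min
Total worked: 57 h 19 min = 3439 min.
Regular 44 h 0 min = 2640 min at $38.00/h; overtime 13 h 19 min = 799 min at $57.00/h.
Pay = (2640 × $38.00 + 799 × $57.00) ÷ 60 = $2431.05.

$2431.05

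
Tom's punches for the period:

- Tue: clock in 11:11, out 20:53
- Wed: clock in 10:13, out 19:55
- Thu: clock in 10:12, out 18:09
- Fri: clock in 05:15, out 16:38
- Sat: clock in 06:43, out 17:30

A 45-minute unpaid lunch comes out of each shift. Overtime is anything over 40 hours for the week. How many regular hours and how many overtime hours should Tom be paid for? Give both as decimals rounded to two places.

Regular 40.00 hours, overtime 5.77 hours

Tue: 11:11–20:53 = 9 h 42 min; less 45 min break → 8 h 57 min
Wed: 10:13–19:55 = 9 h 42 min; less 45 min break → 8 h 57 min
Thu: 10:12–18:09 = 7 h 57 min; less 45 min break → 7 h 12 min
Fri: 05:15–16:38 = 11 h 23 min; less 45 min break → 10 h 38 min
Sat: 06:43–17:30 = 10 h 47 min; less 45 min break → 10 h 2 min
Total worked: 45 h 46 min = 45.77 h.
Threshold 40 h → overtime 5 h 46 min, regular 40 h 0 min.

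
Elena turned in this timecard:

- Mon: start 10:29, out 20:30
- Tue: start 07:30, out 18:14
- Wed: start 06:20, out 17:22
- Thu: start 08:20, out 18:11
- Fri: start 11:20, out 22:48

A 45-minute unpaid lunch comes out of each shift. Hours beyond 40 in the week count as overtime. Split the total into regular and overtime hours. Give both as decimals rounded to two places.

Regular 40.00 hours, overtime 9.35 hours

Mon: 10:29–20:30 = 10 h 1 min; less 45 min break → 9 h 16 min
Tue: 07:30–18:14 = 10 h 44 min; less 45 min break → 9 h 59 min
Wed: 06:20–17:22 = 11 h 2 min; less 45 min break → 10 h 17 min
Thu: 08:20–18:11 = 9 h 51 min; less 45 min break → 9 h 6 min
Fri: 11:20–22:48 = 11 h 28 min; less 45 min break → 10 h 43 min
Total worked: 49 h 21 min = 49.35 h.
Threshold 40 h → overtime 9 h 21 min, regular 40 h 0 min.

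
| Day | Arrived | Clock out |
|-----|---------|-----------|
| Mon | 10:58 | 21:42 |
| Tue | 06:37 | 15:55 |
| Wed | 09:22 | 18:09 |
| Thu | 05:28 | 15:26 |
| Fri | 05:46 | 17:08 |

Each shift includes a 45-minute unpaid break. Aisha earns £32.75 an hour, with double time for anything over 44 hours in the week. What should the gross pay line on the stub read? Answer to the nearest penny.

Mon: 10:58–21:42 = 10 h 44 min; less 45 min break → 9 h 59 min
Tue: 06:37–15:55 = 9 h 18 min; less 45 min break → 8 h 33 min
Wed: 09:22–18:09 = 8 h 47 min; less 45 min break → 8 h 2 min
Thu: 05:28–15:26 = 9 h 58 min; less 45 min break → 9 h 13 min
Fri: 05:46–17:08 = 11 h 22 min; less 45 min break → 10 h 37 min
Total worked: 46 h 24 min = 2784 min.
Regular 44 h 0 min = 2640 min at £32.75/h; overtime 2 h 24 min = 144 min at £65.50/h.
Pay = (2640 × £32.75 + 144 × £65.50) ÷ 60 = £1598.20.

£1598.20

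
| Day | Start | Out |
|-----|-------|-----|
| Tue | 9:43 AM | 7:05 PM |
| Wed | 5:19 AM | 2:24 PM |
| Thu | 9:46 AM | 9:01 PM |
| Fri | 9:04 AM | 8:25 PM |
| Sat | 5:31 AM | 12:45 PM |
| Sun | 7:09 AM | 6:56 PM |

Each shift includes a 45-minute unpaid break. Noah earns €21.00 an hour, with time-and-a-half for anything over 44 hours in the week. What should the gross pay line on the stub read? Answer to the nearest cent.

€1288.35

Tue: 9:43 AM–7:05 PM = 9 h 22 min; less 45 min break → 8 h 37 min
Wed: 5:19 AM–2:24 PM = 9 h 5 min; less 45 min break → 8 h 20 min
Thu: 9:46 AM–9:01 PM = 11 h 15 min; less 45 min break → 10 h 30 min
Fri: 9:04 AM–8:25 PM = 11 h 21 min; less 45 min break → 10 h 36 min
Sat: 5:31 AM–12:45 PM = 7 h 14 min; less 45 min break → 6 h 29 min
Sun: 7:09 AM–6:56 PM = 11 h 47 min; less 45 min break → 11 h 2 min
Total worked: 55 h 34 min = 3334 min.
Regular 44 h 0 min = 2640 min at €21.00/h; overtime 11 h 34 min = 694 min at €31.50/h.
Pay = (2640 × €21.00 + 694 × €31.50) ÷ 60 = €1288.35.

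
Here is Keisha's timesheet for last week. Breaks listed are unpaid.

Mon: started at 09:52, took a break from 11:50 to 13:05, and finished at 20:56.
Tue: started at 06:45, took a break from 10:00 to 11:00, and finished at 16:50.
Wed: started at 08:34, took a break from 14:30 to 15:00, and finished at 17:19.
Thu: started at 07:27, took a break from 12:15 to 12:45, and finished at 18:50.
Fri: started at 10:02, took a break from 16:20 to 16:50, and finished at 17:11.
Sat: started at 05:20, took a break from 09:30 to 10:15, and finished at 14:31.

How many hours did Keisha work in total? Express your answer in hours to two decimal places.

Mon: 09:52–20:56 = 11 h 4 min; less 75 min break → 9 h 49 min
Tue: 06:45–16:50 = 10 h 5 min; less 60 min break → 9 h 5 min
Wed: 08:34–17:19 = 8 h 45 min; less 30 min break → 8 h 15 min
Thu: 07:27–18:50 = 11 h 23 min; less 30 min break → 10 h 53 min
Fri: 10:02–17:11 = 7 h 9 min; less 30 min break → 6 h 39 min
Sat: 05:20–14:31 = 9 h 11 min; less 45 min break → 8 h 26 min
Total: 9 h 49 min + 9 h 5 min + 8 h 15 min + 10 h 53 min + 6 h 39 min + 8 h 26 min = 53 h 7 min.

53.12 hours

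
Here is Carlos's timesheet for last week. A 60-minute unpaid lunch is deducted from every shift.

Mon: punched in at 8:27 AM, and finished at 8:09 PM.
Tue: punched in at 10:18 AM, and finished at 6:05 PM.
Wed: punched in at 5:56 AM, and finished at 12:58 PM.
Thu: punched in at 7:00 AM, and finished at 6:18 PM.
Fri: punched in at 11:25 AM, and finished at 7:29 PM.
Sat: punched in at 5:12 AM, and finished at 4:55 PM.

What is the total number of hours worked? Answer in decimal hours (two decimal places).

51.60 hours

Mon: 8:27 AM–8:09 PM = 11 h 42 min; less 60 min break → 10 h 42 min
Tue: 10:18 AM–6:05 PM = 7 h 47 min; less 60 min break → 6 h 47 min
Wed: 5:56 AM–12:58 PM = 7 h 2 min; less 60 min break → 6 h 2 min
Thu: 7:00 AM–6:18 PM = 11 h 18 min; less 60 min break → 10 h 18 min
Fri: 11:25 AM–7:29 PM = 8 h 4 min; less 60 min break → 7 h 4 min
Sat: 5:12 AM–4:55 PM = 11 h 43 min; less 60 min break → 10 h 43 min
Total: 10 h 42 min + 6 h 47 min + 6 h 2 min + 10 h 18 min + 7 h 4 min + 10 h 43 min = 51 h 36 min.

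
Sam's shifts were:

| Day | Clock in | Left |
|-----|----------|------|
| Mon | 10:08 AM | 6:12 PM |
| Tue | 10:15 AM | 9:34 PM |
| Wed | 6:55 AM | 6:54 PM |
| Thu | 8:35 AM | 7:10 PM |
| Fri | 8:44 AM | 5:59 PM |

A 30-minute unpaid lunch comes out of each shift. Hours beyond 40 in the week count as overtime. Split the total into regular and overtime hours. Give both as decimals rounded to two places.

Mon: 10:08 AM–6:12 PM = 8 h 4 min; less 30 min break → 7 h 34 min
Tue: 10:15 AM–9:34 PM = 11 h 19 min; less 30 min break → 10 h 49 min
Wed: 6:55 AM–6:54 PM = 11 h 59 min; less 30 min break → 11 h 29 min
Thu: 8:35 AM–7:10 PM = 10 h 35 min; less 30 min break → 10 h 5 min
Fri: 8:44 AM–5:59 PM = 9 h 15 min; less 30 min break → 8 h 45 min
Total worked: 48 h 42 min = 48.70 h.
Threshold 40 h → overtime 8 h 42 min, regular 40 h 0 min.

Regular 40.00 hours, overtime 8.70 hours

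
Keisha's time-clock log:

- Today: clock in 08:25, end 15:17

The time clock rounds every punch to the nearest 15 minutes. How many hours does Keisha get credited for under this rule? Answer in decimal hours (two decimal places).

Today: in 08:25→08:30, out 15:17→15:15; 6 h 45 min

6.75 hours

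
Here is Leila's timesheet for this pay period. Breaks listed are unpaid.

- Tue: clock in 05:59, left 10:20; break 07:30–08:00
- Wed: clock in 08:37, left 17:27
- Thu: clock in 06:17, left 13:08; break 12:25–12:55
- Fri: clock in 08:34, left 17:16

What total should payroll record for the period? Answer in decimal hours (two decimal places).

27.73 hours

Tue: 05:59–10:20 = 4 h 21 min; less 30 min break → 3 h 51 min
Wed: 08:37–17:27 = 8 h 50 min
Thu: 06:17–13:08 = 6 h 51 min; less 30 min break → 6 h 21 min
Fri: 08:34–17:16 = 8 h 42 min
Total: 3 h 51 min + 8 h 50 min + 6 h 21 min + 8 h 42 min = 27 h 44 min.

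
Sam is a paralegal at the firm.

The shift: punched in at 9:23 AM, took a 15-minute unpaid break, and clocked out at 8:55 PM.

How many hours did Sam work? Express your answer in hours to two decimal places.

The shift: 9:23 AM–8:55 PM = 11 h 32 min; less 15 min break → 11 h 17 min

11.28 hours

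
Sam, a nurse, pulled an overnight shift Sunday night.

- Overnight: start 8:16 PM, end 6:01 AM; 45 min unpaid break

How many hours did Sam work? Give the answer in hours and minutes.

9 h 0 min

Overnight: 8:16 PM → midnight = 3 h 44 min; midnight → 6:01 AM = 6 h 1 min; span 9 h 45 min; less 45 min break → 9 h 0 min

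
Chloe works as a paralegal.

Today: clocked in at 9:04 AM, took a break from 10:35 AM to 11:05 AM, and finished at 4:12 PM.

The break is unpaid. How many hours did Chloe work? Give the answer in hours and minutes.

Today: 9:04 AM–4:12 PM = 7 h 8 min; less 30 min break → 6 h 38 min

6 h 38 min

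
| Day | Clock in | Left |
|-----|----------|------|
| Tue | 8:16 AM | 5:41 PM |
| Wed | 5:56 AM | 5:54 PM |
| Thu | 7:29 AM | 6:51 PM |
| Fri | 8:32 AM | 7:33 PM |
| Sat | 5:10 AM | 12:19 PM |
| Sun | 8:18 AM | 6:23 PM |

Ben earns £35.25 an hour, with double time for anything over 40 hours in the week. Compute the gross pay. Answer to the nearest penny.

Tue: 8:16 AM–5:41 PM = 9 h 25 min
Wed: 5:56 AM–5:54 PM = 11 h 58 min
Thu: 7:29 AM–6:51 PM = 11 h 22 min
Fri: 8:32 AM–7:33 PM = 11 h 1 min
Sat: 5:10 AM–12:19 PM = 7 h 9 min
Sun: 8:18 AM–6:23 PM = 10 h 5 min
Total worked: 61 h 0 min = 3660 min.
Regular 40 h 0 min = 2400 min at £35.25/h; overtime 21 h 0 min = 1260 min at £70.50/h.
Pay = (2400 × £35.25 + 1260 × £70.50) ÷ 60 = £2890.50.

£2890.50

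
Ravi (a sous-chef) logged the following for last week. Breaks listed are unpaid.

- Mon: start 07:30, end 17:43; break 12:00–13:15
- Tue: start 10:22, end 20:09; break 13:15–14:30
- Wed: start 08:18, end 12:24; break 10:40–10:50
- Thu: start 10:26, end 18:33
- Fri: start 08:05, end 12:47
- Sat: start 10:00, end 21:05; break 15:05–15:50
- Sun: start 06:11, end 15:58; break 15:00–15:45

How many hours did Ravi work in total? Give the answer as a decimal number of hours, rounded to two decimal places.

53.62 hours

Mon: 07:30–17:43 = 10 h 13 min; less 75 min break → 8 h 58 min
Tue: 10:22–20:09 = 9 h 47 min; less 75 min break → 8 h 32 min
Wed: 08:18–12:24 = 4 h 6 min; less 10 min break → 3 h 56 min
Thu: 10:26–18:33 = 8 h 7 min
Fri: 08:05–12:47 = 4 h 42 min
Sat: 10:00–21:05 = 11 h 5 min; less 45 min break → 10 h 20 min
Sun: 06:11–15:58 = 9 h 47 min; less 45 min break → 9 h 2 min
Total: 8 h 58 min + 8 h 32 min + 3 h 56 min + 8 h 7 min + 4 h 42 min + 10 h 20 min + 9 h 2 min = 53 h 37 min.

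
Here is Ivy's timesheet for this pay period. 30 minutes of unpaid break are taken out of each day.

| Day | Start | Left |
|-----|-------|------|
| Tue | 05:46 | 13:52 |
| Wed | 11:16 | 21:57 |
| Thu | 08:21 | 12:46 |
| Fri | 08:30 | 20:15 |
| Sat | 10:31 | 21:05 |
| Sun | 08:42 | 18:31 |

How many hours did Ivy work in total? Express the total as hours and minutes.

52 h 20 min

Tue: 05:46–13:52 = 8 h 6 min; less 30 min break → 7 h 36 min
Wed: 11:16–21:57 = 10 h 41 min; less 30 min break → 10 h 11 min
Thu: 08:21–12:46 = 4 h 25 min; less 30 min break → 3 h 55 min
Fri: 08:30–20:15 = 11 h 45 min; less 30 min break → 11 h 15 min
Sat: 10:31–21:05 = 10 h 34 min; less 30 min break → 10 h 4 min
Sun: 08:42–18:31 = 9 h 49 min; less 30 min break → 9 h 19 min
Total: 7 h 36 min + 10 h 11 min + 3 h 55 min + 11 h 15 min + 10 h 4 min + 9 h 19 min = 52 h 20 min.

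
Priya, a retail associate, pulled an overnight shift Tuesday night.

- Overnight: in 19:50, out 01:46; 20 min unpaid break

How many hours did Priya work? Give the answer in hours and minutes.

Overnight: 19:50 → midnight = 4 h 10 min; midnight → 01:46 = 1 h 46 min; span 5 h 56 min; less 20 min break → 5 h 36 min

5 h 36 min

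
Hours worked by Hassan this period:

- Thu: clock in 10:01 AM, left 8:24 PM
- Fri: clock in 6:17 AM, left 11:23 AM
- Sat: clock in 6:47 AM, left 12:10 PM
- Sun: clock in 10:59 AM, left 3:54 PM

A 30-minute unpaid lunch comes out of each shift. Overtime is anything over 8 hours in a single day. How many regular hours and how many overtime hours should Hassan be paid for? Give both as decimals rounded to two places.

Thu: 10:01 AM–8:24 PM = 10 h 23 min; less 30 min break → 9 h 53 min
Fri: 6:17 AM–11:23 AM = 5 h 6 min; less 30 min break → 4 h 36 min
Sat: 6:47 AM–12:10 PM = 5 h 23 min; less 30 min break → 4 h 53 min
Sun: 10:59 AM–3:54 PM = 4 h 55 min; less 30 min break → 4 h 25 min
Thu reg 8 h 0 min / OT 1 h 53 min; Fri reg 4 h 36 min / OT 0 h 0 min; Sat reg 4 h 53 min / OT 0 h 0 min; Sun reg 4 h 25 min / OT 0 h 0 min.
Totals: regular 21 h 54 min, overtime 1 h 53 min.

Regular 21.90 hours, overtime 1.88 hours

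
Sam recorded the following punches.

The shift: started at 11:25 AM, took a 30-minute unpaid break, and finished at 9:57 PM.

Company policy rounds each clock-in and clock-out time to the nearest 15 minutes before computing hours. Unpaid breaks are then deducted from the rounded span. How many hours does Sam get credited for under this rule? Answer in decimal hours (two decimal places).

10.00 hours

The shift: in 11:25 AM→11:30 AM, out 9:57 PM→10:00 PM; 10 h 30 min − 30 min = 10 h 0 min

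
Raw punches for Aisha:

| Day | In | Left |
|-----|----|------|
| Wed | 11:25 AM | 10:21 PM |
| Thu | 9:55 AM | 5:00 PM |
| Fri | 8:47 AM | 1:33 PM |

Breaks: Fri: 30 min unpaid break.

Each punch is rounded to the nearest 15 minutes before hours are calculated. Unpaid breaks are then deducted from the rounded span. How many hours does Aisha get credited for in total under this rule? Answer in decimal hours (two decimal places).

22.00 hours

Wed: in 11:25 AM→11:30 AM, out 10:21 PM→10:15 PM; 10 h 45 min
Thu: in 9:55 AM→10:00 AM, out 5:00 PM→5:00 PM; 7 h 0 min
Fri: in 8:47 AM→8:45 AM, out 1:33 PM→1:30 PM; 4 h 45 min − 30 min = 4 h 15 min
Total credited: 22 h 0 min.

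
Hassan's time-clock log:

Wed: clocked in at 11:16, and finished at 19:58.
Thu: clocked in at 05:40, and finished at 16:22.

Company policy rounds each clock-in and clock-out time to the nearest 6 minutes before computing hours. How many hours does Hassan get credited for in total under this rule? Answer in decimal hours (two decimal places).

19.40 hours

Wed: in 11:16→11:18, out 19:58→20:00; 8 h 42 min
Thu: in 05:40→05:42, out 16:22→16:24; 10 h 42 min
Total credited: 19 h 24 min.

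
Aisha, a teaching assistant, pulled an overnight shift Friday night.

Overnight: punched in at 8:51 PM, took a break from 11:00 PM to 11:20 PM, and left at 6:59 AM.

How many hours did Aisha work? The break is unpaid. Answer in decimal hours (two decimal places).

Overnight: 8:51 PM → midnight = 3 h 9 min; midnight → 6:59 AM = 6 h 59 min; span 10 h 8 min; less 20 min break → 9 h 48 min

9.80 hours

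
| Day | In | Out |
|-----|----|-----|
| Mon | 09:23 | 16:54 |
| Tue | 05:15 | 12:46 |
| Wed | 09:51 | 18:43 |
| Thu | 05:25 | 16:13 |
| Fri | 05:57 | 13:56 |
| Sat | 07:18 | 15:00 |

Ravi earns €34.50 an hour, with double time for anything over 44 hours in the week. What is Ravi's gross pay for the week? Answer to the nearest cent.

Mon: 09:23–16:54 = 7 h 31 min
Tue: 05:15–12:46 = 7 h 31 min
Wed: 09:51–18:43 = 8 h 52 min
Thu: 05:25–16:13 = 10 h 48 min
Fri: 05:57–13:56 = 7 h 59 min
Sat: 07:18–15:00 = 7 h 42 min
Total worked: 50 h 23 min = 3023 min.
Regular 44 h 0 min = 2640 min at €34.50/h; overtime 6 h 23 min = 383 min at €69.00/h.
Pay = (2640 × €34.50 + 383 × €69.00) ÷ 60 = €1958.45.

€1958.45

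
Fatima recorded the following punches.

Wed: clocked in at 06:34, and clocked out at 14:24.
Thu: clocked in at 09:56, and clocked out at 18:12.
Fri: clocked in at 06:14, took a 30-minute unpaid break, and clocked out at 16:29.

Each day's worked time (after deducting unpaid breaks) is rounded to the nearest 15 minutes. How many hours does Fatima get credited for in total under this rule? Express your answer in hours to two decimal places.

Wed: 06:34–14:24 = 7 h 50 min → rounds to 7 h 45 min
Thu: 09:56–18:12 = 8 h 16 min → rounds to 8 h 15 min
Fri: 06:14–16:29 = 10 h 15 min − 30 min = 9 h 45 min → rounds to 9 h 45 min
Total credited: 25 h 45 min.

25.75 hours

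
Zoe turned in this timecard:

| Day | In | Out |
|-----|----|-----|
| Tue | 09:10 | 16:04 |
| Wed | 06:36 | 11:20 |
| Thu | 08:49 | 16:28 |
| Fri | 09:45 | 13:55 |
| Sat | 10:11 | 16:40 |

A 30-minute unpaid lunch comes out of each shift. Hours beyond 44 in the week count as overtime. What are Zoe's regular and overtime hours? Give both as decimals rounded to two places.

Tue: 09:10–16:04 = 6 h 54 min; less 30 min break → 6 h 24 min
Wed: 06:36–11:20 = 4 h 44 min; less 30 min break → 4 h 14 min
Thu: 08:49–16:28 = 7 h 39 min; less 30 min break → 7 h 9 min
Fri: 09:45–13:55 = 4 h 10 min; less 30 min break → 3 h 40 min
Sat: 10:11–16:40 = 6 h 29 min; less 30 min break → 5 h 59 min
Total worked: 27 h 26 min = 27.43 h.
Threshold 44 h → overtime 0 h 0 min, regular 27 h 26 min.

Regular 27.43 hours, overtime 0.00 hours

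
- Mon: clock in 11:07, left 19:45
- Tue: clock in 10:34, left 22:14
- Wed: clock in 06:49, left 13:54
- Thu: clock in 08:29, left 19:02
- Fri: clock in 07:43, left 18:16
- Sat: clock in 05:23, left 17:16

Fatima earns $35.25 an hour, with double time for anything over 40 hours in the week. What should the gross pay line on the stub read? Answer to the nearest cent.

Mon: 11:07–19:45 = 8 h 38 min
Tue: 10:34–22:14 = 11 h 40 min
Wed: 06:49–13:54 = 7 h 5 min
Thu: 08:29–19:02 = 10 h 33 min
Fri: 07:43–18:16 = 10 h 33 min
Sat: 05:23–17:16 = 11 h 53 min
Total worked: 60 h 22 min = 3622 min.
Regular 40 h 0 min = 2400 min at $35.25/h; overtime 20 h 22 min = 1222 min at $70.50/h.
Pay = (2400 × $35.25 + 1222 × $70.50) ÷ 60 = $2845.85.

$2845.85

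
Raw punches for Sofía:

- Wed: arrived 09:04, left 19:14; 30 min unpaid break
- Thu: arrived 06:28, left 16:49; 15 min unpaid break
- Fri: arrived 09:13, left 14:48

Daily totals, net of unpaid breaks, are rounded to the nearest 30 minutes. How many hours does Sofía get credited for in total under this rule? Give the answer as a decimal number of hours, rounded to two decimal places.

Wed: 09:04–19:14 = 10 h 10 min − 30 min = 9 h 40 min → rounds to 9 h 30 min
Thu: 06:28–16:49 = 10 h 21 min − 15 min = 10 h 6 min → rounds to 10 h 0 min
Fri: 09:13–14:48 = 5 h 35 min → rounds to 5 h 30 min
Total credited: 25 h 0 min.

25.00 hours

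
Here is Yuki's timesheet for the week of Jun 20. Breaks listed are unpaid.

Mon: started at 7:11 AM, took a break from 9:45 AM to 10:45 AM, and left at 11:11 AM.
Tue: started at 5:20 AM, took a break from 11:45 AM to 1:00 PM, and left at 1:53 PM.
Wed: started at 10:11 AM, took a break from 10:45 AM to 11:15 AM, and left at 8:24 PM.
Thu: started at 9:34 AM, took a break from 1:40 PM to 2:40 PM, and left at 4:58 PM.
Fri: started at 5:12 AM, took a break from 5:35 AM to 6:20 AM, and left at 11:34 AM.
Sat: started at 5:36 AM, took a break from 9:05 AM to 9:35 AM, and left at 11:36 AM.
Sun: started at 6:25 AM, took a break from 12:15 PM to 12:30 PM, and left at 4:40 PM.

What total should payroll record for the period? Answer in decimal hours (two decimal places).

Mon: 7:11 AM–11:11 AM = 4 h 0 min; less 60 min break → 3 h 0 min
Tue: 5:20 AM–1:53 PM = 8 h 33 min; less 75 min break → 7 h 18 min
Wed: 10:11 AM–8:24 PM = 10 h 13 min; less 30 min break → 9 h 43 min
Thu: 9:34 AM–4:58 PM = 7 h 24 min; less 60 min break → 6 h 24 min
Fri: 5:12 AM–11:34 AM = 6 h 22 min; less 45 min break → 5 h 37 min
Sat: 5:36 AM–11:36 AM = 6 h 0 min; less 30 min break → 5 h 30 min
Sun: 6:25 AM–4:40 PM = 10 h 15 min; less 15 min break → 10 h 0 min
Total: 3 h 0 min + 7 h 18 min + 9 h 43 min + 6 h 24 min + 5 h 37 min + 5 h 30 min + 10 h 0 min = 47 h 32 min.

47.53 hours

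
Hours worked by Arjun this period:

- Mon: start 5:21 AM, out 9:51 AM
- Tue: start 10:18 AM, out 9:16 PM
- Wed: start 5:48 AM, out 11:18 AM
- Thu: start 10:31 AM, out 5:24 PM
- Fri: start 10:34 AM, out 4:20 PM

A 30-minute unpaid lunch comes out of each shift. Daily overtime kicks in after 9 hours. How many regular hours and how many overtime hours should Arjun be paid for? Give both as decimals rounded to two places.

Regular 29.65 hours, overtime 1.47 hours

Mon: 5:21 AM–9:51 AM = 4 h 30 min; less 30 min break → 4 h 0 min
Tue: 10:18 AM–9:16 PM = 10 h 58 min; less 30 min break → 10 h 28 min
Wed: 5:48 AM–11:18 AM = 5 h 30 min; less 30 min break → 5 h 0 min
Thu: 10:31 AM–5:24 PM = 6 h 53 min; less 30 min break → 6 h 23 min
Fri: 10:34 AM–4:20 PM = 5 h 46 min; less 30 min break → 5 h 16 min
Mon reg 4 h 0 min / OT 0 h 0 min; Tue reg 9 h 0 min / OT 1 h 28 min; Wed reg 5 h 0 min / OT 0 h 0 min; Thu reg 6 h 23 min / OT 0 h 0 min; Fri reg 5 h 16 min / OT 0 h 0 min.
Totals: regular 29 h 39 min, overtime 1 h 28 min.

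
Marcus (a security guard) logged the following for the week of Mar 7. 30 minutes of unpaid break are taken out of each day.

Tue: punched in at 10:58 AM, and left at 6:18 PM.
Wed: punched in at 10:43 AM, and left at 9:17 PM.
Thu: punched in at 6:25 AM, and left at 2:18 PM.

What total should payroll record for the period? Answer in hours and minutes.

24 h 17 min

Tue: 10:58 AM–6:18 PM = 7 h 20 min; less 30 min break → 6 h 50 min
Wed: 10:43 AM–9:17 PM = 10 h 34 min; less 30 min break → 10 h 4 min
Thu: 6:25 AM–2:18 PM = 7 h 53 min; less 30 min break → 7 h 23 min
Total: 6 h 50 min + 10 h 4 min + 7 h 23 min = 24 h 17 min.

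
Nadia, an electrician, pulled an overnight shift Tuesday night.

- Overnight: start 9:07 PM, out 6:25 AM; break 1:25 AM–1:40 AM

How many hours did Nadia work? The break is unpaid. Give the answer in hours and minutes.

Overnight: 9:07 PM → midnight = 2 h 53 min; midnight → 6:25 AM = 6 h 25 min; span 9 h 18 min; less 15 min break → 9 h 3 min

9 h 3 min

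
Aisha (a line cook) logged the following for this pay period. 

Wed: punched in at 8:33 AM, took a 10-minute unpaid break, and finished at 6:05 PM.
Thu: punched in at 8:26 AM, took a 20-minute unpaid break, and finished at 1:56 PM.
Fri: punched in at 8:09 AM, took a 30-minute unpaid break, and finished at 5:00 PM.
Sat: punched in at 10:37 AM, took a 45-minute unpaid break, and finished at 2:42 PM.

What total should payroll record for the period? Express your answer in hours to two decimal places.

26.22 hours

Wed: 8:33 AM–6:05 PM = 9 h 32 min; less 10 min break → 9 h 22 min
Thu: 8:26 AM–1:56 PM = 5 h 30 min; less 20 min break → 5 h 10 min
Fri: 8:09 AM–5:00 PM = 8 h 51 min; less 30 min break → 8 h 21 min
Sat: 10:37 AM–2:42 PM = 4 h 5 min; less 45 min break → 3 h 20 min
Total: 9 h 22 min + 5 h 10 min + 8 h 21 min + 3 h 20 min = 26 h 13 min.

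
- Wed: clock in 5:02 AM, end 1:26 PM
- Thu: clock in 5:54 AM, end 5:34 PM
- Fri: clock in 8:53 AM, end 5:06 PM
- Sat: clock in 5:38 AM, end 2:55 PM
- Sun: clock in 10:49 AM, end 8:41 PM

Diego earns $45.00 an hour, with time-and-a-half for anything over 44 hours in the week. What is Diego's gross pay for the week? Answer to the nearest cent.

Wed: 5:02 AM–1:26 PM = 8 h 24 min
Thu: 5:54 AM–5:34 PM = 11 h 40 min
Fri: 8:53 AM–5:06 PM = 8 h 13 min
Sat: 5:38 AM–2:55 PM = 9 h 17 min
Sun: 10:49 AM–8:41 PM = 9 h 52 min
Total worked: 47 h 26 min = 2846 min.
Regular 44 h 0 min = 2640 min at $45.00/h; overtime 3 h 26 min = 206 min at $67.50/h.
Pay = (2640 × $45.00 + 206 × $67.50) ÷ 60 = $2211.75.

$2211.75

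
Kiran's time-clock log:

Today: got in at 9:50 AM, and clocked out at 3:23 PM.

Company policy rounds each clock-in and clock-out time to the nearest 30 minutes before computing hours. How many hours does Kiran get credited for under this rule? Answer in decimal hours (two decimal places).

Today: in 9:50 AM→10:00 AM, out 3:23 PM→3:30 PM; 5 h 30 min

5.50 hours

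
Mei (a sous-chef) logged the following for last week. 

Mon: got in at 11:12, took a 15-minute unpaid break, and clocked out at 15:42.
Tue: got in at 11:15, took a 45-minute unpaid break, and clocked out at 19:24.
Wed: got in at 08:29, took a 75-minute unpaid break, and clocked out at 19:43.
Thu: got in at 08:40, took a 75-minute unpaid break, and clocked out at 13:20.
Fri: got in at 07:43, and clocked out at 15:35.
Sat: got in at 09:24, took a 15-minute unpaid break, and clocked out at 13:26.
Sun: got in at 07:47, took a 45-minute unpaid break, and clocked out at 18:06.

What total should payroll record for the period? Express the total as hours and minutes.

46 h 16 min

Mon: 11:12–15:42 = 4 h 30 min; less 15 min break → 4 h 15 min
Tue: 11:15–19:24 = 8 h 9 min; less 45 min break → 7 h 24 min
Wed: 08:29–19:43 = 11 h 14 min; less 75 min break → 9 h 59 min
Thu: 08:40–13:20 = 4 h 40 min; less 75 min break → 3 h 25 min
Fri: 07:43–15:35 = 7 h 52 min
Sat: 09:24–13:26 = 4 h 2 min; less 15 min break → 3 h 47 min
Sun: 07:47–18:06 = 10 h 19 min; less 45 min break → 9 h 34 min
Total: 4 h 15 min + 7 h 24 min + 9 h 59 min + 3 h 25 min + 7 h 52 min + 3 h 47 min + 9 h 34 min = 46 h 16 min.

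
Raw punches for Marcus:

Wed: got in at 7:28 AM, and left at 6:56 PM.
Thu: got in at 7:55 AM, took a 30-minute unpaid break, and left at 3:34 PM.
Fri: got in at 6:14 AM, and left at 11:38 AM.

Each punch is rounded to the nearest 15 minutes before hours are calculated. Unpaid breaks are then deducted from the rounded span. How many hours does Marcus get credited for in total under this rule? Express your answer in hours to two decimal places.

24.00 hours

Wed: in 7:28 AM→7:30 AM, out 6:56 PM→7:00 PM; 11 h 30 min
Thu: in 7:55 AM→8:00 AM, out 3:34 PM→3:30 PM; 7 h 30 min − 30 min = 7 h 0 min
Fri: in 6:14 AM→6:15 AM, out 11:38 AM→11:45 AM; 5 h 30 min
Total credited: 24 h 0 min.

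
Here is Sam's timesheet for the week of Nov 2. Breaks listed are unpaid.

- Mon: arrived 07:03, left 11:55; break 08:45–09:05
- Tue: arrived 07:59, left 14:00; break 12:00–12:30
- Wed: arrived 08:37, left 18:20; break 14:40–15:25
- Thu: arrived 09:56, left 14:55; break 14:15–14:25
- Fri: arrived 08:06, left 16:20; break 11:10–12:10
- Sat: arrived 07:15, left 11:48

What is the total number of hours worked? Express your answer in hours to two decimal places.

35.62 hours

Mon: 07:03–11:55 = 4 h 52 min; less 20 min break → 4 h 32 min
Tue: 07:59–14:00 = 6 h 1 min; less 30 min break → 5 h 31 min
Wed: 08:37–18:20 = 9 h 43 min; less 45 min break → 8 h 58 min
Thu: 09:56–14:55 = 4 h 59 min; less 10 min break → 4 h 49 min
Fri: 08:06–16:20 = 8 h 14 min; less 60 min break → 7 h 14 min
Sat: 07:15–11:48 = 4 h 33 min
Total: 4 h 32 min + 5 h 31 min + 8 h 58 min + 4 h 49 min + 7 h 14 min + 4 h 33 min = 35 h 37 min.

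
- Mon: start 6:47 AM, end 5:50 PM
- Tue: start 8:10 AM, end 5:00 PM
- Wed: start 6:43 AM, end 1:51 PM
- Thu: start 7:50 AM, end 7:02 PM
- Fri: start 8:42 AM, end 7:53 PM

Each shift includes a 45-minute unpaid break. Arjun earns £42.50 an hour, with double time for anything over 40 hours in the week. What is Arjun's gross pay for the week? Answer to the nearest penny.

£2180.25

Mon: 6:47 AM–5:50 PM = 11 h 3 min; less 45 min break → 10 h 18 min
Tue: 8:10 AM–5:00 PM = 8 h 50 min; less 45 min break → 8 h 5 min
Wed: 6:43 AM–1:51 PM = 7 h 8 min; less 45 min break → 6 h 23 min
Thu: 7:50 AM–7:02 PM = 11 h 12 min; less 45 min break → 10 h 27 min
Fri: 8:42 AM–7:53 PM = 11 h 11 min; less 45 min break → 10 h 26 min
Total worked: 45 h 39 min = 2739 min.
Regular 40 h 0 min = 2400 min at £42.50/h; overtime 5 h 39 min = 339 min at £85.00/h.
Pay = (2400 × £42.50 + 339 × £85.00) ÷ 60 = £2180.25.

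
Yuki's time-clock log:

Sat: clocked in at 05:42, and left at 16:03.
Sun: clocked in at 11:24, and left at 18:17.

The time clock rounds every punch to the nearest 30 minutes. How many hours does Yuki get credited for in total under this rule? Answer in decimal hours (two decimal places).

Sat: in 05:42→05:30, out 16:03→16:00; 10 h 30 min
Sun: in 11:24→11:30, out 18:17→18:30; 7 h 0 min
Total credited: 17 h 30 min.

17.50 hours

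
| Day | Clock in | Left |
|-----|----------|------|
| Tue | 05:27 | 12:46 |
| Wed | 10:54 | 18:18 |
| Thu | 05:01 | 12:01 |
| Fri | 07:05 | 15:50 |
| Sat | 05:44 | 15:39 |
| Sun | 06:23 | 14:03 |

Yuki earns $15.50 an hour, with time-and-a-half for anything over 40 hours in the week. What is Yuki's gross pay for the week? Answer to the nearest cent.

$807.16

Tue: 05:27–12:46 = 7 h 19 min
Wed: 10:54–18:18 = 7 h 24 min
Thu: 05:01–12:01 = 7 h 0 min
Fri: 07:05–15:50 = 8 h 45 min
Sat: 05:44–15:39 = 9 h 55 min
Sun: 06:23–14:03 = 7 h 40 min
Total worked: 48 h 3 min = 2883 min.
Regular 40 h 0 min = 2400 min at $15.50/h; overtime 8 h 3 min = 483 min at $23.25/h.
Pay = (2400 × $15.50 + 483 × $23.25) ÷ 60 = $807.16.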